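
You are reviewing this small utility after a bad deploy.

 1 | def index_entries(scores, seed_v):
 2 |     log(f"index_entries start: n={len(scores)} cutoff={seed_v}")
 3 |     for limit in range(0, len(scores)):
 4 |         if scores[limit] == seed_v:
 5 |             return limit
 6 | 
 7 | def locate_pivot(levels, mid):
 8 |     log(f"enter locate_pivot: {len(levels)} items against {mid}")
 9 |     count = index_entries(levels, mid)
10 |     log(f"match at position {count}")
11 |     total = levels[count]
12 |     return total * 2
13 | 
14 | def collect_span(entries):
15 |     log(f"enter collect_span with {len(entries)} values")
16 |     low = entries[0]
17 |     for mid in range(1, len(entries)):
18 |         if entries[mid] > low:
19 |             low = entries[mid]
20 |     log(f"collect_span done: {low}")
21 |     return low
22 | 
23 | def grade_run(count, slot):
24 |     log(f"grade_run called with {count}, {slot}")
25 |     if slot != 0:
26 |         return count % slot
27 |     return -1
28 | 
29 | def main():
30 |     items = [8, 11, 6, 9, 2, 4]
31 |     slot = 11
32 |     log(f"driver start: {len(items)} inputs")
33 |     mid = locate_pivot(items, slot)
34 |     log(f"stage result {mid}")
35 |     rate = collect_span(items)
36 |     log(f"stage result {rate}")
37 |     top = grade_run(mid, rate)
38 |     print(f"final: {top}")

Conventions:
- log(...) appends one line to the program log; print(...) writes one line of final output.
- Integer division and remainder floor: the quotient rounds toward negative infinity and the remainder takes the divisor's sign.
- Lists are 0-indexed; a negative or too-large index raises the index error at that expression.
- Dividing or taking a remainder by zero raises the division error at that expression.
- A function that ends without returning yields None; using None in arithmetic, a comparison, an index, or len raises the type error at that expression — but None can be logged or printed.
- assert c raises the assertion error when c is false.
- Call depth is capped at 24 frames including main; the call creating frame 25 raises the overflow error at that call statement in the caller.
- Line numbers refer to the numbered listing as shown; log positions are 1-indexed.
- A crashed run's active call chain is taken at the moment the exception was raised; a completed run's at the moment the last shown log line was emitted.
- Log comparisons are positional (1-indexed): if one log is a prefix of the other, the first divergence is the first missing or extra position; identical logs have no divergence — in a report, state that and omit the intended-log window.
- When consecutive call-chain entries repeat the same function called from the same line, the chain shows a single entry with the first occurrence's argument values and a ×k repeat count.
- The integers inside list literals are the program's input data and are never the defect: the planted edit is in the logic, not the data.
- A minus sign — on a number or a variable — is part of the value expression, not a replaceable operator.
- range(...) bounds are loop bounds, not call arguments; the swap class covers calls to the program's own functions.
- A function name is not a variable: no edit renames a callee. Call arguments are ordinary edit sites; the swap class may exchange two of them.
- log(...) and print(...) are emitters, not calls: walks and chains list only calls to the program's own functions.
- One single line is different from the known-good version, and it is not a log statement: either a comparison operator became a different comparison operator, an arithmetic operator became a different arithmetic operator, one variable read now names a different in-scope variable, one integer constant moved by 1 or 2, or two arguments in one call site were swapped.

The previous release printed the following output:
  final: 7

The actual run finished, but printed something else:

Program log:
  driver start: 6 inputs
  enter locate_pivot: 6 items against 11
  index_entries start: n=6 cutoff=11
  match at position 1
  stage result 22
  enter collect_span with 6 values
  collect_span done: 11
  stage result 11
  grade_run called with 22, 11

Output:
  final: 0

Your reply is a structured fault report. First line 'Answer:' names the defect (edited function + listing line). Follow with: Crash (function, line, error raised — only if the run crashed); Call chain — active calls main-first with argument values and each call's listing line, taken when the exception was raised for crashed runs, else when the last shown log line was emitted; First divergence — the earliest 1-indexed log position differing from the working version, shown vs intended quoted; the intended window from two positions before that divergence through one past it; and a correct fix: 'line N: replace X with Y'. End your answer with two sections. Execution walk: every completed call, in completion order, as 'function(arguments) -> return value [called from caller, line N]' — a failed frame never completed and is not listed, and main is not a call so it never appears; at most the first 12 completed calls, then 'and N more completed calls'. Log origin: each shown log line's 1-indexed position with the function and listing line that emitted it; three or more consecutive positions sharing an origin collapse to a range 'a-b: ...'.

Answer: the defect is in main at line 31.
Key observation: The earliest visible damage is log position 2 — 'enter locate_pivot: 6 items against 11' rather than the intended 'enter locate_pivot: 6 items against 9'.
Call chain: main -> grade_run(22, 11) (called at line 37).
First divergence: position 2 — the shown line 'enter locate_pivot: 6 items against 11' should read 'enter locate_pivot: 6 items against 9'.
Intended log window:
  1: driver start: 6 inputs
  2: enter locate_pivot: 6 items against 9
  3: index_entries start: n=6 cutoff=9
Execution walk:
  index_entries([8, 11, 6, 9, 2, 4], 11) -> 1  [called from locate_pivot, line 9]
  locate_pivot([8, 11, 6, 9, 2, 4], 11) -> 22  [called from main, line 33]
  collect_span([8, 11, 6, 9, 2, 4]) -> 11  [called from main, line 35]
  grade_run(22, 11) -> 0  [called from main, line 37]
Log line origins:
  1: from main, line 32
  2: from locate_pivot, line 8
  3: from index_entries, line 2
  4: from locate_pivot, line 10
  5: from main, line 34
  6: from collect_span, line 15
  7: from collect_span, line 20
  8: from main, line 36
  9: from grade_run, line 24
A correct fix: line 31: replace `11` with `9`.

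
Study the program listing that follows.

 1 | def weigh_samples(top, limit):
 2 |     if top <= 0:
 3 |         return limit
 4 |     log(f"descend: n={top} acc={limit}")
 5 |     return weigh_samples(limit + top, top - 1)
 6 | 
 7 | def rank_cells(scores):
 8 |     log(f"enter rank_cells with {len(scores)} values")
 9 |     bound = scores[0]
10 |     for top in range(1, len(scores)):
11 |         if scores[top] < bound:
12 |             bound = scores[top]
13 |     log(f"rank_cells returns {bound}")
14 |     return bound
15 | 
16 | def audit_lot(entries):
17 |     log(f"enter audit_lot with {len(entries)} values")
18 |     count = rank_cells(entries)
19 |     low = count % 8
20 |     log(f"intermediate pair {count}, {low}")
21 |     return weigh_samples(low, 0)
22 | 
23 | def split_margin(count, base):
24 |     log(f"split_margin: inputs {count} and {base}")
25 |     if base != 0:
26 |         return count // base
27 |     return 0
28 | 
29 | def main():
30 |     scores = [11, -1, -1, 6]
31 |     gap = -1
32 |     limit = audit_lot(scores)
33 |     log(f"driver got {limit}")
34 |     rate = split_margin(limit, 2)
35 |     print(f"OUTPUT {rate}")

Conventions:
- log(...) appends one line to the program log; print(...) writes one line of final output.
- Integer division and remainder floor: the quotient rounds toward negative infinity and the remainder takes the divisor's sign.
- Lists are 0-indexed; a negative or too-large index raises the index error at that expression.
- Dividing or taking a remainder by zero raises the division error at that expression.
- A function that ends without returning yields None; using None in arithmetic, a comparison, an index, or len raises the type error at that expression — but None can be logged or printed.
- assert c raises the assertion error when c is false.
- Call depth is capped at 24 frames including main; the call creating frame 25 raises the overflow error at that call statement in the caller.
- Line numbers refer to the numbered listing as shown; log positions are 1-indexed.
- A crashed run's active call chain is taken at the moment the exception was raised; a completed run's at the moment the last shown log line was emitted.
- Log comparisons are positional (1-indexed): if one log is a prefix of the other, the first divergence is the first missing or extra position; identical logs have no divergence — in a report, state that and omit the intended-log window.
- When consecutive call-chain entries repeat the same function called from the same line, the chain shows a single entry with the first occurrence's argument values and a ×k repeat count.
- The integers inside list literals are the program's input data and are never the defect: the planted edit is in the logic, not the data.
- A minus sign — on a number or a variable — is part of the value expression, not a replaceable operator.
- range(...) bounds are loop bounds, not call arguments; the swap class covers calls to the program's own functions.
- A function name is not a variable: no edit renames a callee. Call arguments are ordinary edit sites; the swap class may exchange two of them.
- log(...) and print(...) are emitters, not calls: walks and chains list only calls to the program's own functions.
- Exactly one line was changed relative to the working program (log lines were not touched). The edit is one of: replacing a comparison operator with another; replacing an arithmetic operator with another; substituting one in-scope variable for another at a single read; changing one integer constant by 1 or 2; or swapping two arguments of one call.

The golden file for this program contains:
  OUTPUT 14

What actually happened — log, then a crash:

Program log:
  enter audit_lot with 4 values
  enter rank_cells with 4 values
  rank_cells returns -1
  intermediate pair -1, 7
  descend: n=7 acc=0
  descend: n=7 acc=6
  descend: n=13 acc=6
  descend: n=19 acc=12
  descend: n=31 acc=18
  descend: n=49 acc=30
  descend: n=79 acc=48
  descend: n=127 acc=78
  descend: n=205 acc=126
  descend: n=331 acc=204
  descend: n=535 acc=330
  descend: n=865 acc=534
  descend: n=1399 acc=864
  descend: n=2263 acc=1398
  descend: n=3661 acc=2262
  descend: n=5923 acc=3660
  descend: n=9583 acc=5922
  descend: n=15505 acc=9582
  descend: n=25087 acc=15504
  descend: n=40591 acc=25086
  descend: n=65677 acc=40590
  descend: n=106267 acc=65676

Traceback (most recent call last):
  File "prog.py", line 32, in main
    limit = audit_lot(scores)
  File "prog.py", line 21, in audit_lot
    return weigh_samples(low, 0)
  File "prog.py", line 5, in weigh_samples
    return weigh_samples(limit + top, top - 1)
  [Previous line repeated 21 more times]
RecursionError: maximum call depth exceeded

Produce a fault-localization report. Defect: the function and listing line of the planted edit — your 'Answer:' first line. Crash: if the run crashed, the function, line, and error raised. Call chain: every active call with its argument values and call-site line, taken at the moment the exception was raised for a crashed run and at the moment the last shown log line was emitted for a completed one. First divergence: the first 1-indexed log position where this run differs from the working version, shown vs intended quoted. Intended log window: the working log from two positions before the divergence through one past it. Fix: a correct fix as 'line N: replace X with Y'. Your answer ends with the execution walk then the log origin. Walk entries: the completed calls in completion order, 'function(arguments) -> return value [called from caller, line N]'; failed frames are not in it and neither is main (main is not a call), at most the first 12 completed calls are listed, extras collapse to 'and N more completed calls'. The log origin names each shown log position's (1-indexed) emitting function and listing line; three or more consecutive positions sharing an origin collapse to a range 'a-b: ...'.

Answer: the defect is in weigh_samples at line 5.
Key fact: At log position 6 the runs split — shown 'descend: n=7 acc=6', but the working version logs 'descend: n=6 acc=7'.
Crash: weigh_samples, line 5, RecursionError.
Call chain: main -> audit_lot([11, -1, -1, 6]) (called at line 32) -> weigh_samples(7, 0) (called at line 21) -> weigh_samples(7, 6) (called at line 5) ×21.
First divergence: position 6 — the shown line 'descend: n=7 acc=6' should read 'descend: n=6 acc=7'.
Intended log window:
  4: intermediate pair -1, 7
  5: descend: n=7 acc=0
  6: descend: n=6 acc=7
  7: descend: n=5 acc=13
Execution walk:
  rank_cells([11, -1, -1, 6]) -> -1  [called from audit_lot, line 18]
Log origins:
  1: from audit_lot, line 17
  2: from rank_cells, line 8
  3: from rank_cells, line 13
  4: from audit_lot, line 20
  5-26: from weigh_samples, line 4
A correct fix: line 5: replace `weigh_samples(limit + top, top - 1)` with `weigh_samples(top - 1, limit + top)`.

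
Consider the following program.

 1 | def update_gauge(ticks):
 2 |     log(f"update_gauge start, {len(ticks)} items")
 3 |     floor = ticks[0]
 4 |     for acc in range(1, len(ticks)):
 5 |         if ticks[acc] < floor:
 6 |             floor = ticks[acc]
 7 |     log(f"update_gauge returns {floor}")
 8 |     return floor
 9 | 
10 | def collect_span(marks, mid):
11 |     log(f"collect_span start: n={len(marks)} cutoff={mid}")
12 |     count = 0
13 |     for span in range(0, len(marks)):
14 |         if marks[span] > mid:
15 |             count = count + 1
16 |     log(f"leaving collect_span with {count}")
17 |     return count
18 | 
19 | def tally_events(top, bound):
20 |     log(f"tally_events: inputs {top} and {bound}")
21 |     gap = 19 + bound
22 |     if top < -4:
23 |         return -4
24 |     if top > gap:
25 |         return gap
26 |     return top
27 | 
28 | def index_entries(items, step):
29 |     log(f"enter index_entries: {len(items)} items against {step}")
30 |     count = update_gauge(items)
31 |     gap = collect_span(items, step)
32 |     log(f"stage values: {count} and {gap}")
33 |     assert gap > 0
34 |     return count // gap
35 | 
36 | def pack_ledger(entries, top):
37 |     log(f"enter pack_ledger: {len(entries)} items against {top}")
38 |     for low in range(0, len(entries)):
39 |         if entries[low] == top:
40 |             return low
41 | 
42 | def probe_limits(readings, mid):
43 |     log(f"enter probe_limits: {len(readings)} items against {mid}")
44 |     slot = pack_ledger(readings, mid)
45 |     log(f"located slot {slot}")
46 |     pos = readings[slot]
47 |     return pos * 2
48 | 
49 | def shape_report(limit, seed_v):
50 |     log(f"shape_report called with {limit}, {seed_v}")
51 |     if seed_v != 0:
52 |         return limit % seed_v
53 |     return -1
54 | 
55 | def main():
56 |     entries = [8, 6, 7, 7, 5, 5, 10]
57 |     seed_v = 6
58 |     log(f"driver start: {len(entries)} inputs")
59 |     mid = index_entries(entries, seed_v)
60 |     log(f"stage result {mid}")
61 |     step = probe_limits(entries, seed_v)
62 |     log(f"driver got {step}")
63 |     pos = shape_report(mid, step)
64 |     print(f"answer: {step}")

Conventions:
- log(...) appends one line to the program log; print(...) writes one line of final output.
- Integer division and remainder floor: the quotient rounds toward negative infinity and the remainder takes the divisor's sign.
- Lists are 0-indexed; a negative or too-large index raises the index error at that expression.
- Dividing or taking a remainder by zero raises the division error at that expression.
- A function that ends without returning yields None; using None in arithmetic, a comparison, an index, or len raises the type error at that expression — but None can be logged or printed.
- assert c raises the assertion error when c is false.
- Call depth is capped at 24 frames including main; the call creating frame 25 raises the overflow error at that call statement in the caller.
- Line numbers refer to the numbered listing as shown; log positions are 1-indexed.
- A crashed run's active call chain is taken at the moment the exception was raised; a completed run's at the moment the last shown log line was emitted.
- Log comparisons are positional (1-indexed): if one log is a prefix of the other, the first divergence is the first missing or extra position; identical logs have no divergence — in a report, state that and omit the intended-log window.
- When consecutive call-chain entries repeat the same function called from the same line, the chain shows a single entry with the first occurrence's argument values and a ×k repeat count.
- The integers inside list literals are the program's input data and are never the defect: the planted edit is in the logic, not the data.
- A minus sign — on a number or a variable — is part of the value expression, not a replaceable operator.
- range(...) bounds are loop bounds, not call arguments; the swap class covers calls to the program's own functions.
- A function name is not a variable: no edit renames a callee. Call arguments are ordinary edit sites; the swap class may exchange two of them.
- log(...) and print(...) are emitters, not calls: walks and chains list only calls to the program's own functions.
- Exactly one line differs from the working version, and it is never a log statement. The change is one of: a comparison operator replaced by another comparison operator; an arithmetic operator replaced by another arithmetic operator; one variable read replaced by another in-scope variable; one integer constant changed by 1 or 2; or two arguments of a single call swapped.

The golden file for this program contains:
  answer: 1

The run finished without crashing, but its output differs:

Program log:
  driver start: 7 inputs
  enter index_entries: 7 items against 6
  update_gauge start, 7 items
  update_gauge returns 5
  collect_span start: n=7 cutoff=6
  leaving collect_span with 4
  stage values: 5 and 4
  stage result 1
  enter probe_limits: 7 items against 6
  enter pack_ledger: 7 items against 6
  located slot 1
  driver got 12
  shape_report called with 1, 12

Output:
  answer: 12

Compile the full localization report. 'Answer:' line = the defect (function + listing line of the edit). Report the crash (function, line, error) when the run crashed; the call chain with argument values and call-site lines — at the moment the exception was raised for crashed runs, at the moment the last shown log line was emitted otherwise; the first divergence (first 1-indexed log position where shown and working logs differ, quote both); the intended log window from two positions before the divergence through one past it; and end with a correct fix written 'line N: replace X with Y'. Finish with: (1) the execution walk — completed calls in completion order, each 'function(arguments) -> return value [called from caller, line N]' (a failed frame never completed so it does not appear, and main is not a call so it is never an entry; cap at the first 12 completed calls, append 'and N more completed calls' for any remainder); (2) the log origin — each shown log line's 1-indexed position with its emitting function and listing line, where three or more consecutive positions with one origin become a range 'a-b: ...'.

Answer: the defect is in main at line 64.
Key observation: Nothing in the log betrays the bug — only the output does.
Call chain: main -> shape_report(1, 12) (called at line 63).
First divergence: none (the log streams are identical).
Execution walk:
  update_gauge([8, 6, 7, 7, 5, 5, 10]) -> 5  [called from index_entries, line 30]
  collect_span([8, 6, 7, 7, 5, 5, 10], 6) -> 4  [called from index_entries, line 31]
  index_entries([8, 6, 7, 7, 5, 5, 10], 6) -> 1  [called from main, line 59]
  pack_ledger([8, 6, 7, 7, 5, 5, 10], 6) -> 1  [called from probe_limits, line 44]
  probe_limits([8, 6, 7, 7, 5, 5, 10], 6) -> 12  [called from main, line 61]
  shape_report(1, 12) -> 1  [called from main, line 63]
Log line origins:
  1: logged in main at line 58
  2: logged in index_entries at line 29
  3: logged in update_gauge at line 2
  4: logged in update_gauge at line 7
  5: logged in collect_span at line 11
  6: logged in collect_span at line 16
  7: logged in index_entries at line 32
  8: logged in main at line 60
  9: logged in probe_limits at line 43
  10: logged in pack_ledger at line 37
  11: logged in probe_limits at line 45
  12: logged in main at line 62
  13: logged in shape_report at line 50
A correct fix: line 64: replace `step` with `pos`.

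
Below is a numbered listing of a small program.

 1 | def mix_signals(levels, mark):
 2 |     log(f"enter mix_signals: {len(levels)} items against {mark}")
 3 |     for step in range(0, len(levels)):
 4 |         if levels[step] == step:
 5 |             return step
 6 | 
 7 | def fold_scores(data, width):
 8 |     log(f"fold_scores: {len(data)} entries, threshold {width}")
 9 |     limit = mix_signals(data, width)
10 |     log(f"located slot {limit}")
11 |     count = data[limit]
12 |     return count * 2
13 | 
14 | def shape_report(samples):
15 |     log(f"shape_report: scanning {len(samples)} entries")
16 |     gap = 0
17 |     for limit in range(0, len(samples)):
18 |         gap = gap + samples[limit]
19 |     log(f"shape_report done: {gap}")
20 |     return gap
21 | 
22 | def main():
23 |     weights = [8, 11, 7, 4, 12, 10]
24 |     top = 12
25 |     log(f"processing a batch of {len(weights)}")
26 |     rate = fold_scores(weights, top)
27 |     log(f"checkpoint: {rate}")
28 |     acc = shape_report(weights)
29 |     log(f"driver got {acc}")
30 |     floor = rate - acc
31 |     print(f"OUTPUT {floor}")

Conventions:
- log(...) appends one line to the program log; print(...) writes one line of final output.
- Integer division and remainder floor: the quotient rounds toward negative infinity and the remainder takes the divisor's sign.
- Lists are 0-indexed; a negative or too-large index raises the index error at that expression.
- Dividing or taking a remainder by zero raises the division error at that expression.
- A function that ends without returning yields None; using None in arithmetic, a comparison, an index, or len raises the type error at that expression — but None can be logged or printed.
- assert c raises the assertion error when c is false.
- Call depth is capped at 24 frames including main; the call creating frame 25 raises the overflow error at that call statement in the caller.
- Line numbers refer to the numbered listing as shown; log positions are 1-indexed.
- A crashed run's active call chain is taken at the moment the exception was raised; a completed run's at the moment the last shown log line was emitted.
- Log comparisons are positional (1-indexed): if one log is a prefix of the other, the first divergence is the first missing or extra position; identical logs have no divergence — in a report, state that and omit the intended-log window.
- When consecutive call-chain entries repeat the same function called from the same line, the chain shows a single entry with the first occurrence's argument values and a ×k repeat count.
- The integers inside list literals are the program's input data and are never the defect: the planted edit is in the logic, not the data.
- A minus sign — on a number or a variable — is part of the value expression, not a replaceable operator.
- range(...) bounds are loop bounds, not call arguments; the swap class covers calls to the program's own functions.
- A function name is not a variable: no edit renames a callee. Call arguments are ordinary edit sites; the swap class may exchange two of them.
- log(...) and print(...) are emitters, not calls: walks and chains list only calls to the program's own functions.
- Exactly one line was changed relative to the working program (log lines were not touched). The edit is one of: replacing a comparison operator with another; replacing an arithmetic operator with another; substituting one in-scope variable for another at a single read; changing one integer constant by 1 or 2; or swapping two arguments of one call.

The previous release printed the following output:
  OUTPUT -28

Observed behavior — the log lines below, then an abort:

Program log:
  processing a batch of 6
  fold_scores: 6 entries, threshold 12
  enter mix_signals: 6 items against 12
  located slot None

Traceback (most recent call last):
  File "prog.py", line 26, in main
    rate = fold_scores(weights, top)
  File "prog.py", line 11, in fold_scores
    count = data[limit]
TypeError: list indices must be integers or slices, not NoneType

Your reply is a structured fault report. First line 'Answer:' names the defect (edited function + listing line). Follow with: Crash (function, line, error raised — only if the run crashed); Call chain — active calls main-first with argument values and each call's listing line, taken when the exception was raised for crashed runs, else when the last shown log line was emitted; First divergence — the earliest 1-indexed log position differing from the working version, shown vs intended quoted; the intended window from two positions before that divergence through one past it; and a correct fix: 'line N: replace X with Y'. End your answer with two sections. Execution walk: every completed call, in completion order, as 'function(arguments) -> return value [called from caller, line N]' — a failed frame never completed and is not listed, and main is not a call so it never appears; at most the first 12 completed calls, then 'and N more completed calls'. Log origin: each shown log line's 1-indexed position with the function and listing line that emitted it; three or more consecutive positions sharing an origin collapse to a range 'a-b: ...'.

Answer: the defect is in mix_signals at line 4.
The tell: The log first diverges at position 4: the faulty run prints 'located slot None' where the working version prints 'located slot 4'.
Crash: fold_scores, line 11, TypeError.
Call chain: main -> fold_scores([8, 11, 7, 4, 12, 10], 12) (called at line 26).
First divergence: position 4 — shown 'located slot None', intended 'located slot 4'.
Intended log window:
  2: fold_scores: 6 entries, threshold 12
  3: enter mix_signals: 6 items against 12
  4: located slot 4
  5: checkpoint: 24
Execution walk:
  mix_signals([8, 11, 7, 4, 12, 10], 12) -> None  [called from fold_scores, line 9]
Log line origins:
  1: emitted by main (line 25)
  2: emitted by fold_scores (line 8)
  3: emitted by mix_signals (line 2)
  4: emitted by fold_scores (line 10)
A correct fix: line 4: replace `levels[step] == step` with `levels[step] == mark`.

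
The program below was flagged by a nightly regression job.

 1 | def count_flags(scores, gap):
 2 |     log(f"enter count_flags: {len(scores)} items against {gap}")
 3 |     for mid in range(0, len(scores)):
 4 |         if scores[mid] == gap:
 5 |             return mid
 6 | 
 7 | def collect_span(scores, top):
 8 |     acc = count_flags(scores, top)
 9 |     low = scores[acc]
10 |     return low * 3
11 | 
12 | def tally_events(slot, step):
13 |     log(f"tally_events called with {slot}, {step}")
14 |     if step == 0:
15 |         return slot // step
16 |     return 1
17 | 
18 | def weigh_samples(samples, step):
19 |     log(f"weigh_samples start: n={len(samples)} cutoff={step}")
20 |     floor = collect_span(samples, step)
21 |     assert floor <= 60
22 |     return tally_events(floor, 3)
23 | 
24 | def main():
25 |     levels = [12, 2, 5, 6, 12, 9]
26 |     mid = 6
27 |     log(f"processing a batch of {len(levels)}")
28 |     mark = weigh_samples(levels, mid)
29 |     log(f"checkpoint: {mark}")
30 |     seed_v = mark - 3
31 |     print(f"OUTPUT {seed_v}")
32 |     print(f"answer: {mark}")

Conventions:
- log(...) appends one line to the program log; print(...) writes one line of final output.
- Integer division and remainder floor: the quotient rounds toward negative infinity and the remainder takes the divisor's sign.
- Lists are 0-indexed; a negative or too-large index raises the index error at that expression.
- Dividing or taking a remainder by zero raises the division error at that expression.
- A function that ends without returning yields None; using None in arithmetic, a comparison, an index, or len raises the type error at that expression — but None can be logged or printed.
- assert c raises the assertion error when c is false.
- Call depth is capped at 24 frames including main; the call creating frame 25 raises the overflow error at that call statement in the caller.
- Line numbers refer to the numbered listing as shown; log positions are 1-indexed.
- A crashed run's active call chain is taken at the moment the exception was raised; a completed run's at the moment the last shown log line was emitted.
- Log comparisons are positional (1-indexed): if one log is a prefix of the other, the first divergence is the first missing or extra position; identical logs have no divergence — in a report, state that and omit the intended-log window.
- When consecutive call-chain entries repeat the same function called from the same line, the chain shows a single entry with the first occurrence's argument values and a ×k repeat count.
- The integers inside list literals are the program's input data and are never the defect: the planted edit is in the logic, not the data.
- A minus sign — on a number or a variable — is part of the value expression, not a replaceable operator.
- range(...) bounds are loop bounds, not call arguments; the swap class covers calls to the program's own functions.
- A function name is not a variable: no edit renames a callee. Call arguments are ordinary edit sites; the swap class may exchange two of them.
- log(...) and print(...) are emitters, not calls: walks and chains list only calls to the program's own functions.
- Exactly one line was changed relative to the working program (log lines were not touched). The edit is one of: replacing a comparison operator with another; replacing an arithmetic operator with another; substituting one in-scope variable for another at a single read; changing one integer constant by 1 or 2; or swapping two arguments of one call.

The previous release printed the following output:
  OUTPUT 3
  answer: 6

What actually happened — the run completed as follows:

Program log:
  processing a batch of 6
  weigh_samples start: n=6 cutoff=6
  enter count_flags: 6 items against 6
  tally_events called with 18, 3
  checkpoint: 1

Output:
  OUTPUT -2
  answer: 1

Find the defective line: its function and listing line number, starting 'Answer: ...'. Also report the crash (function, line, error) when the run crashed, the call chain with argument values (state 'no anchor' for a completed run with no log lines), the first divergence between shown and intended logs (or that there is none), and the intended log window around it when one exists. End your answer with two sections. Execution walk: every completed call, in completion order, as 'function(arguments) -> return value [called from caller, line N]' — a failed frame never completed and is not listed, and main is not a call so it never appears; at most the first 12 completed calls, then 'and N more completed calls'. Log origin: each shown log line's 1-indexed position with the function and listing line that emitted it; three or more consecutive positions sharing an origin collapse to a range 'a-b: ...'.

Answer: the defect is in tally_events at line 14.
Key fact: Log line 5 is where behavior first shows: 'checkpoint: 1' appears instead of 'checkpoint: 6'.
Call chain: main.
First divergence: position 5; shown 'checkpoint: 1' vs intended 'checkpoint: 6'.
Intended log window:
  3: enter count_flags: 6 items against 6
  4: tally_events called with 18, 3
  5: checkpoint: 6
Execution walk:
  count_flags([12, 2, 5, 6, 12, 9], 6) -> 3  [called from collect_span, line 8]
  collect_span([12, 2, 5, 6, 12, 9], 6) -> 18  [called from weigh_samples, line 20]
  tally_events(18, 3) -> 1  [called from weigh_samples, line 22]
  weigh_samples([12, 2, 5, 6, 12, 9], 6) -> 1  [called from main, line 28]
Log origins:
  1: from main, line 27
  2: from weigh_samples, line 19
  3: from count_flags, line 2
  4: from tally_events, line 13
  5: from main, line 29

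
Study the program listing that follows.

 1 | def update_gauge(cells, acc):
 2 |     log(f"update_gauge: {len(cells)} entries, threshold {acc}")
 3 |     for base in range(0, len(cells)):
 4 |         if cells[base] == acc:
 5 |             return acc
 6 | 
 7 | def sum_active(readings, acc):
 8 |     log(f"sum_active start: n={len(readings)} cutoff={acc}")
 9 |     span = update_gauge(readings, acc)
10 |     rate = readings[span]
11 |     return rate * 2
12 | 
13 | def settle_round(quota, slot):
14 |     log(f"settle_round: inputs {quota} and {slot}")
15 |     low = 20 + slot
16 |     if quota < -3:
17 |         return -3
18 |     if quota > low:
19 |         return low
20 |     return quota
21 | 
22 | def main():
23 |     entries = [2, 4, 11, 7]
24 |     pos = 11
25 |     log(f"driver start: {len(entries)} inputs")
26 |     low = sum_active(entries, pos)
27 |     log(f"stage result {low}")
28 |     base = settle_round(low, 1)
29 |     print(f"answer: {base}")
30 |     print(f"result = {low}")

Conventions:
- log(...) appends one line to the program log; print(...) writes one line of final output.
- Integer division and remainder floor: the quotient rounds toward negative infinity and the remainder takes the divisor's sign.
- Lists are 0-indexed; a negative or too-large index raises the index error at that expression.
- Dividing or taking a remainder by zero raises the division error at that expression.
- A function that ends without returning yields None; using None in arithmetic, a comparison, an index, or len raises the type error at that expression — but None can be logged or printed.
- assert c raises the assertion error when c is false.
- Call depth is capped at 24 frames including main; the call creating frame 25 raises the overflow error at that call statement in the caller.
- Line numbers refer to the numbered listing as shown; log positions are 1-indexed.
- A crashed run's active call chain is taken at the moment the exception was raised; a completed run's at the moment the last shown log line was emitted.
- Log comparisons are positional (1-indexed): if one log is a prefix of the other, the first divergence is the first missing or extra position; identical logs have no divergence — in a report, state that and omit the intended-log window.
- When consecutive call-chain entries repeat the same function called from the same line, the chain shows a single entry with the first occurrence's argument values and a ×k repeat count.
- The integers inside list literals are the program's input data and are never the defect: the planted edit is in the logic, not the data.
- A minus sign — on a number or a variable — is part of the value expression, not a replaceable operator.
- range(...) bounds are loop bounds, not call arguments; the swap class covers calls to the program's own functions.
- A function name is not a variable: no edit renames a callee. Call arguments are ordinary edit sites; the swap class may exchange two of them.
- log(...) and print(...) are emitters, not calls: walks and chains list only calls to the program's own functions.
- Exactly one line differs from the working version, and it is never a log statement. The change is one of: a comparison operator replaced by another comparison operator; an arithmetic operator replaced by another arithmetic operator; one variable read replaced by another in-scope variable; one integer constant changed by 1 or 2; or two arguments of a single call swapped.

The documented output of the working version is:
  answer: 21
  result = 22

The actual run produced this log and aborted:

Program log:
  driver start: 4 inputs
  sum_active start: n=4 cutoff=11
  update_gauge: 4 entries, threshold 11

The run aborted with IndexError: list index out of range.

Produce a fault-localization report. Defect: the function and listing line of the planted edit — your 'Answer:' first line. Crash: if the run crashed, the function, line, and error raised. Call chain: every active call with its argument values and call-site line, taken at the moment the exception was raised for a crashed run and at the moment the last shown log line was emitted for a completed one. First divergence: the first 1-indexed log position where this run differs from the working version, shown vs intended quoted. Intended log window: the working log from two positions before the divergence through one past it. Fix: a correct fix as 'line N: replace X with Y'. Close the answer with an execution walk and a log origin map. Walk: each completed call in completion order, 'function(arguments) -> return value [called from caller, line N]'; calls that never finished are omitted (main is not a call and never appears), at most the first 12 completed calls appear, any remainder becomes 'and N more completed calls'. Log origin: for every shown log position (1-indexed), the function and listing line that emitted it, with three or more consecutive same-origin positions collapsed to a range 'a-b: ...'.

Answer: the defect is in update_gauge at line 5.
Key fact: Only 3 log lines were emitted before the run died; the intended continuation was 'stage result 22'.
Crash: sum_active, line 10, IndexError.
Call chain: main -> sum_active([2, 4, 11, 7], 11) (called at line 26).
First divergence: position 4 (shown log ended at 3 lines; the working version continues: 'stage result 22').
Intended log window:
  2: sum_active start: n=4 cutoff=11
  3: update_gauge: 4 entries, threshold 11
  4: stage result 22
  5: settle_round: inputs 22 and 1
Execution walk:
  update_gauge([2, 4, 11, 7], 11) -> 11  [called from sum_active, line 9]
Log origins:
  1: emitted by main (line 25)
  2: emitted by sum_active (line 8)
  3: emitted by update_gauge (line 2)
A correct fix: line 5: replace `acc` with `base`.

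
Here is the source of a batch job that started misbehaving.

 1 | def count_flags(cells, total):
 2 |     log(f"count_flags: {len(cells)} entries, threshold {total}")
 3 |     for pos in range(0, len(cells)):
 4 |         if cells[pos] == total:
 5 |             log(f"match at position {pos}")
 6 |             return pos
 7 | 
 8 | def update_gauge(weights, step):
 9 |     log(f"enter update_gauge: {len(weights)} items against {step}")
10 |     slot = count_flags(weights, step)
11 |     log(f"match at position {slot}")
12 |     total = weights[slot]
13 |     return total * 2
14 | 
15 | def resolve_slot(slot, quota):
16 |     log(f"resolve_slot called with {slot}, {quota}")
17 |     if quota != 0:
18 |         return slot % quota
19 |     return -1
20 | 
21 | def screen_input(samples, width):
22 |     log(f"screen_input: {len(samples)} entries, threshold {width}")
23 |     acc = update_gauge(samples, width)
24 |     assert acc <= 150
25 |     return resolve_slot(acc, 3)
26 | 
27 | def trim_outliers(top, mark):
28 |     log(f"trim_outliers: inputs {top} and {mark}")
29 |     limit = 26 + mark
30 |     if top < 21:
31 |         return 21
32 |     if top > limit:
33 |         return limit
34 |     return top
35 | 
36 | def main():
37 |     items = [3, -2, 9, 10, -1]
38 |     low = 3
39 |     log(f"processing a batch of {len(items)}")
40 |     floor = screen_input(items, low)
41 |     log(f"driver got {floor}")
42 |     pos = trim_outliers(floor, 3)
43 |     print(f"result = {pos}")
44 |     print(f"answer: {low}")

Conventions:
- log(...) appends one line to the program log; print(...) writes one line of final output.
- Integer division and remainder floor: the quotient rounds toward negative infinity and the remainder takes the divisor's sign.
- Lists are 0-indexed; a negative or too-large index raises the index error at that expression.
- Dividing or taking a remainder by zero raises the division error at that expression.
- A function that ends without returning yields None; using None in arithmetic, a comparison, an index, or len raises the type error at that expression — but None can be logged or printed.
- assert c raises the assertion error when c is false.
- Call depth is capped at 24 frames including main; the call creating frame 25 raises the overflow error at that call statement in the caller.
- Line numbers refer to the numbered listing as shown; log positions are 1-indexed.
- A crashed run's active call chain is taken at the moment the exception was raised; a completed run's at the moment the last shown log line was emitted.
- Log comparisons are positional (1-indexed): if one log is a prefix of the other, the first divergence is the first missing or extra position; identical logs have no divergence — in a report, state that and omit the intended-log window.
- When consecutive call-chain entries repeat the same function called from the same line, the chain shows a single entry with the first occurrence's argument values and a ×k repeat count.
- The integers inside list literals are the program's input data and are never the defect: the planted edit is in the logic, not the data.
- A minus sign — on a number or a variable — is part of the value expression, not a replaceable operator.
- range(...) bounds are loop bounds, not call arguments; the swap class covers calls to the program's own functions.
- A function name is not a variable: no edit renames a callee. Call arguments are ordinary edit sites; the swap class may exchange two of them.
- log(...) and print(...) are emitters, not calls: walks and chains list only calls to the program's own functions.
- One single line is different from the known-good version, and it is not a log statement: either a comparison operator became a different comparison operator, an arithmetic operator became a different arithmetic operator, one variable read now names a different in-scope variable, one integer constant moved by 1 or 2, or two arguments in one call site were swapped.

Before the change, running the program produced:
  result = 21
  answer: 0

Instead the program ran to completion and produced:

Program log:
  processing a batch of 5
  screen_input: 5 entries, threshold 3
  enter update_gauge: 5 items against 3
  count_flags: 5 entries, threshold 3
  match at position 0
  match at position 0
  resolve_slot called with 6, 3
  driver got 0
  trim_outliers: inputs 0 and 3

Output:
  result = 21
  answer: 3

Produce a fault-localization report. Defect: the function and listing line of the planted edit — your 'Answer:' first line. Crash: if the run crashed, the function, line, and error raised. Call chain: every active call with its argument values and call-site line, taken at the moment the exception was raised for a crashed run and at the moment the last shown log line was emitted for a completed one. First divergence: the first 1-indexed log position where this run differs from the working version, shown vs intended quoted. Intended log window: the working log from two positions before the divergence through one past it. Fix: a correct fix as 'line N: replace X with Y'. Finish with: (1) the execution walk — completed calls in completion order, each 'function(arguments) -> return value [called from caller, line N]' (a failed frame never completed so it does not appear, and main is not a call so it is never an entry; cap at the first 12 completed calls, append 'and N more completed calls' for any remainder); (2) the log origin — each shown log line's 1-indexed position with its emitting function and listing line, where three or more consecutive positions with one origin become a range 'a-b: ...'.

Answer: the defect is in main at line 44.
Core observation: No log line changed; the fault shows up purely in the output.
Call chain: main -> trim_outliers(0, 3) (called at line 42).
First divergence: there is none — every log position agrees.
Execution walk:
  count_flags([3, -2, 9, 10, -1], 3) -> 0  [called from update_gauge, line 10]
  update_gauge([3, -2, 9, 10, -1], 3) -> 6  [called from screen_input, line 23]
  resolve_slot(6, 3) -> 0  [called from screen_input, line 25]
  screen_input([3, -2, 9, 10, -1], 3) -> 0  [called from main, line 40]
  trim_outliers(0, 3) -> 21  [called from main, line 42]
Log line origins:
  1: logged in main at line 39
  2: logged in screen_input at line 22
  3: logged in update_gauge at line 9
  4: logged in count_flags at line 2
  5: logged in count_flags at line 5
  6: logged in update_gauge at line 11
  7: logged in resolve_slot at line 16
  8: logged in main at line 41
  9: logged in trim_outliers at line 28
A correct fix: line 44: replace `low` with `floor`.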